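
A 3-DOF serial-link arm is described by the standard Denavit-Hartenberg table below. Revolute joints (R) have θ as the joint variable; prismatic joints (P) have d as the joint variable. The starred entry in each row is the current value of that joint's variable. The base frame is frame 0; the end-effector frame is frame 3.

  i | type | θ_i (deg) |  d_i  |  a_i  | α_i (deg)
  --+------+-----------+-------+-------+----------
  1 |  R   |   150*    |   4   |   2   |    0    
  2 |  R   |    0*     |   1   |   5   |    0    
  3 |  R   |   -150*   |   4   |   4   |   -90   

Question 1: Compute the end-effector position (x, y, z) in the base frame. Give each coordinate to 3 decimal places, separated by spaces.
after link 1: o_1 = (-1.7321, 1.0000, 4.0000)
after link 2: o_2 = (-6.0622, 3.5000, 5.0000)
after link 3: o_3 = (-2.0622, 3.5000, 9.0000)

-2.062 3.500 9.000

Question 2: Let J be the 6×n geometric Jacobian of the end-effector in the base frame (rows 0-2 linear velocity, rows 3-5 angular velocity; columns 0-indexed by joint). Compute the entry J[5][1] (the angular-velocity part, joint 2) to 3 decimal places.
axis z_1 = (0.0000,0.0000,1.0000); lever o_n−o_1 = (-0.3301,2.5000,5.0000)
cross product → J_v[:, 1] = (-2.5000,-0.3301,0.0000)
J_ω[:, 1] = z_1
entry J[5][1] = 1.0000

1.000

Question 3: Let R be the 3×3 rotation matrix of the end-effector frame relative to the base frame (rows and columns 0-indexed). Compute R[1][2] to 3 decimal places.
End-effector z-axis (col 2 of R) = (0.0000,1.0000,0.0000)
R[1][2] = 1.0000

1.000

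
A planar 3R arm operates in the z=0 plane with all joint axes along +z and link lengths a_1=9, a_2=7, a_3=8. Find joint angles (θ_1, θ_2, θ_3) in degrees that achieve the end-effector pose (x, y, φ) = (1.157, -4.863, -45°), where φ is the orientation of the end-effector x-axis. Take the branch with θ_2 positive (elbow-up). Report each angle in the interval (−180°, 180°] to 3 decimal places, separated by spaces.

120.005 150.002 44.993

wrist centre = target − a_3·(cos φ, sin φ) = (-4.4999, 0.7939)
cos θ_2 = (20.8789−9²−7²)/(2·9·7) = -0.8660; θ_2 = 150.0017° (elbow-up)
β = atan2(0.7939,-4.4999) = 169.9950°; ψ = atan2(3.4998,2.9377) = 49.9902°
θ_1 = β − ψ = 120.0048°
θ_3 = φ − θ_1 − θ_2 = 44.9935° (wrapped to (-180°,180°])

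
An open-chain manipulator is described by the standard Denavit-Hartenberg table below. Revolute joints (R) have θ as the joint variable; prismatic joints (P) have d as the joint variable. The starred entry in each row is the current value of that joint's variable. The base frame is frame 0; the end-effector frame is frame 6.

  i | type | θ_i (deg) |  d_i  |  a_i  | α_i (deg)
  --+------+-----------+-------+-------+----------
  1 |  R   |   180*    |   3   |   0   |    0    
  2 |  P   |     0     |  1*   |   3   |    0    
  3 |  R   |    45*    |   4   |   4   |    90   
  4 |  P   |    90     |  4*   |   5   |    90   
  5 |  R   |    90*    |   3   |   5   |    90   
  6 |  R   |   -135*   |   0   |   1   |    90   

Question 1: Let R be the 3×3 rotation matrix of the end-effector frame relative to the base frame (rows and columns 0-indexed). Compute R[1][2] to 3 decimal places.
End-effector z-axis (col 2 of R) = (-0.0000,-1.0000,-0.0000)
R[1][2] = -1.0000

-1.000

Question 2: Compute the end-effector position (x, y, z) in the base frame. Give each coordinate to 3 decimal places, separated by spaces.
-13.314 1.414 13.000

after link 1: o_1 = (0.0000, 0.0000, 3.0000)
after link 2: o_2 = (-3.0000, 0.0000, 4.0000)
after link 3: o_3 = (-5.8284, -2.8284, 8.0000)
after link 4: o_4 = (-8.6569, 0.0000, 13.0000)
after link 5: o_5 = (-14.3137, 1.4142, 13.0000)
after link 6: o_6 = (-13.3137, 1.4142, 13.0000)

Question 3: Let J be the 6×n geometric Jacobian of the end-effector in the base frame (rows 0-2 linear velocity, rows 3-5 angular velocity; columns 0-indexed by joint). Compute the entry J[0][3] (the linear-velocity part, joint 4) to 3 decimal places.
prismatic axis z_3 = (-0.7071,0.7071,0.0000)
J_v[:, 3] = z_3; J_ω[:, 3] = (0,0,0)
entry J[0][3] = -0.7071

-0.707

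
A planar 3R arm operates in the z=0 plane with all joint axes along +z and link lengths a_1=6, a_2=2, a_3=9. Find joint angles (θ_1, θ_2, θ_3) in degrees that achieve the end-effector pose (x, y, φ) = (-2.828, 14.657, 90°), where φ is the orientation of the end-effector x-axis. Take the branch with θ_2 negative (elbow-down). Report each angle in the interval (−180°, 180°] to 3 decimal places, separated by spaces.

134.996 -90.002 45.006

wrist centre = target − a_3·(cos φ, sin φ) = (-2.8280, 5.6570)
cos θ_2 = (39.9992−6²−2²)/(2·6·2) = -0.0000; θ_2 = -90.0018° (elbow-down)
β = atan2(5.6570,-2.8280) = 116.5610°; ψ = atan2(-2.0000,5.9999) = -18.4351°
θ_1 = β − ψ = 134.9961°
θ_3 = φ − θ_1 − θ_2 = 45.0057° (wrapped to (-180°,180°])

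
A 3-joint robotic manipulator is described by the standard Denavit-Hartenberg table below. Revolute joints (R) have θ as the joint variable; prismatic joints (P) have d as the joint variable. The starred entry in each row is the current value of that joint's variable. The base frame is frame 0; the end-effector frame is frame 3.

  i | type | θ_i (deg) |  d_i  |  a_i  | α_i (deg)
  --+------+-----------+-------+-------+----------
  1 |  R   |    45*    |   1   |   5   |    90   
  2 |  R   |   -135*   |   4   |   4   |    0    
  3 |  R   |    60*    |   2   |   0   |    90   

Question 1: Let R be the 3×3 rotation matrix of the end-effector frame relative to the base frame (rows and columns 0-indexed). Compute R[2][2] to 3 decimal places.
End-effector z-axis (col 2 of R) = (-0.6830,-0.6830,-0.2588)
R[2][2] = -0.2588

-0.259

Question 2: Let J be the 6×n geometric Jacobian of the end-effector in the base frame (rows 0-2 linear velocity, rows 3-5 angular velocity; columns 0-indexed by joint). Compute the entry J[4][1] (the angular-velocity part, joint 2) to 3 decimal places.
-0.707

axis z_1 = (0.7071,-0.7071,0.0000); lever o_n−o_1 = (2.2426,-6.2426,-2.8284)
cross product → J_v[:, 1] = (2.0000,2.0000,-2.8284)
J_ω[:, 1] = z_1
entry J[4][1] = -0.7071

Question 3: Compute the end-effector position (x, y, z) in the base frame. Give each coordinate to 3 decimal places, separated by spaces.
5.778 -2.707 -1.828

after link 1: o_1 = (3.5355, 3.5355, 1.0000)
after link 2: o_2 = (4.3640, -1.2929, -1.8284)
after link 3: o_3 = (5.7782, -2.7071, -1.8284)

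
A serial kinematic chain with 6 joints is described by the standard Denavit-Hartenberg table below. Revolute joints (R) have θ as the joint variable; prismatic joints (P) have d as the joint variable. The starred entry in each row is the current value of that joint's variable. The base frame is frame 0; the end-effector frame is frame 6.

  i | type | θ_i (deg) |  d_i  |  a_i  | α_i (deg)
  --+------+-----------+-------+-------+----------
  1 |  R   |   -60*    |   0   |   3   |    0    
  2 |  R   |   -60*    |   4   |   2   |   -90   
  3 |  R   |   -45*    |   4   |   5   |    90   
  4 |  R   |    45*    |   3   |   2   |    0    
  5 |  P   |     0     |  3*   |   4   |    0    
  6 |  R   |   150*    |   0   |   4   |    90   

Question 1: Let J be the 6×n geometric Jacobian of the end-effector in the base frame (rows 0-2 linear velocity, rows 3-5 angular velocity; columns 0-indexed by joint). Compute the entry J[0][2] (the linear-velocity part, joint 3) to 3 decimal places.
-4.023

axis z_2 = (0.8660,-0.5000,0.0000); lever o_n−o_2 = (6.4613,-3.2234,8.0461)
cross product → J_v[:, 2] = (-4.0231,-6.9681,0.4392)
J_ω[:, 2] = z_2
entry J[0][2] = -4.0231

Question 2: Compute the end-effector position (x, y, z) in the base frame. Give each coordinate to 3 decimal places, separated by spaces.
after link 1: o_1 = (1.5000, -2.5981, 0.0000)
after link 2: o_2 = (0.5000, -4.3301, 4.0000)
after link 3: o_3 = (2.1963, -9.3920, 7.5355)
after link 4: o_4 = (3.9817, -9.1280, 10.6569)
after link 5: o_5 = (6.4919, -10.4372, 14.7782)
after link 6: o_6 = (6.9613, -7.5535, 12.0461)

6.961 -7.553 12.046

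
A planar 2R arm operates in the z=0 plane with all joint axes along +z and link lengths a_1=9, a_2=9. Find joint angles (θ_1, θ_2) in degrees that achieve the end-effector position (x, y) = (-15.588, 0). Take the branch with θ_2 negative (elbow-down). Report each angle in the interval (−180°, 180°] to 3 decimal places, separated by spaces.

cos θ_2 = (242.9857−9²−9²)/(2·9·9) = 0.4999; θ_2 = -60.0058° (elbow-down)
β = atan2(0.0000,-15.5880) = 180.0000°; ψ = atan2(-7.7947,13.4992) = -30.0029°
θ_1 = β − ψ = 210.0029°

-149.997 -60.006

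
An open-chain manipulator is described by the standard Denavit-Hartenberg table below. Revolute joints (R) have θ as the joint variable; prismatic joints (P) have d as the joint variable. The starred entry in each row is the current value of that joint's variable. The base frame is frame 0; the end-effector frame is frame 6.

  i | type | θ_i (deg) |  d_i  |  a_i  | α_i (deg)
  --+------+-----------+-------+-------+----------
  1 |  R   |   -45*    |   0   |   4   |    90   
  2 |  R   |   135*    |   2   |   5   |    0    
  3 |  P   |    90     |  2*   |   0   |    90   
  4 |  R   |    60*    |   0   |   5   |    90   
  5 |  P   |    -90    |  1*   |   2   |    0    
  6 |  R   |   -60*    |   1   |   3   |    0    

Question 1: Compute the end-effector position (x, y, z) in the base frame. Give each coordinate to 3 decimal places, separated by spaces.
-2.980 -4.204 -1.013

after link 1: o_1 = (2.8284, -2.8284, 0.0000)
after link 2: o_2 = (-1.0858, -1.7426, 3.5355)
after link 3: o_3 = (-2.5000, -3.1569, 3.5355)
after link 4: o_4 = (-6.8119, -4.9687, 1.7678)
after link 5: o_5 = (-5.8913, -5.1822, -0.2588)
after link 6: o_6 = (-2.9803, -4.2041, -1.0133)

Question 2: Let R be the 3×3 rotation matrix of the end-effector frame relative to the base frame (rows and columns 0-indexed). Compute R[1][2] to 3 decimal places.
End-effector z-axis (col 2 of R) = (-0.0795,0.7866,-0.6124)
R[1][2] = 0.7866

0.787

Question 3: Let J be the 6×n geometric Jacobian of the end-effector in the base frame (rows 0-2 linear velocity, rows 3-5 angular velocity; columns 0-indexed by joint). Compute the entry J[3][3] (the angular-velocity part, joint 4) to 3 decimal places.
axis z_3 = (-0.5000,0.5000,0.7071); lever o_n−o_3 = (-0.4803,-1.0473,-4.5488)
cross product → J_v[:, 3] = (-1.5339,-2.6140,0.7638)
J_ω[:, 3] = z_3
entry J[3][3] = -0.5000

-0.500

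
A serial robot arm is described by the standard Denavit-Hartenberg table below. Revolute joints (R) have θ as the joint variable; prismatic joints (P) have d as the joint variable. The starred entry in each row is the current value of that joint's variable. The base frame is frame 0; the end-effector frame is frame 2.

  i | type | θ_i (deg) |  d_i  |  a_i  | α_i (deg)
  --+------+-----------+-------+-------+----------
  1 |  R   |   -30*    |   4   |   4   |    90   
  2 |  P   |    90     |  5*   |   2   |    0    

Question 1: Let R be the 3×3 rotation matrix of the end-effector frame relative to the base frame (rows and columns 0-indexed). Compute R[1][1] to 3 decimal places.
0.500

End-effector y-axis (col 1 of R) = (-0.8660,0.5000,0.0000)
R[1][1] = 0.5000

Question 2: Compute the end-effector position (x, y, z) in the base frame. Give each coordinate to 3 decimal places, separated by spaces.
after link 1: o_1 = (3.4641, -2.0000, 4.0000)
after link 2: o_2 = (0.9641, -6.3301, 6.0000)

0.964 -6.330 6.000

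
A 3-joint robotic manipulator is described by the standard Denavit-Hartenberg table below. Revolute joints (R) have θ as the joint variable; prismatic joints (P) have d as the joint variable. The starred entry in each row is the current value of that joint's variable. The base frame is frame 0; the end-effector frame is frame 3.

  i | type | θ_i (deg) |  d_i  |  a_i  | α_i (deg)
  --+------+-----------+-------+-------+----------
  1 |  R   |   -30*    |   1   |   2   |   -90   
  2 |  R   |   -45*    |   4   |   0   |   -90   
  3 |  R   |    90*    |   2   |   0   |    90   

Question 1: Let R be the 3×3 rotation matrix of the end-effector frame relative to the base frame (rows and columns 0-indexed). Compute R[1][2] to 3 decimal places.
End-effector z-axis (col 2 of R) = (0.6124,-0.3536,0.7071)
R[1][2] = -0.3536

-0.354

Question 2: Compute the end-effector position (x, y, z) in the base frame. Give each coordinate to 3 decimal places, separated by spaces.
4.957 1.757 -0.414

after link 1: o_1 = (1.7321, -1.0000, 1.0000)
after link 2: o_2 = (3.7321, 2.4641, 1.0000)
after link 3: o_3 = (4.9568, 1.7570, -0.4142)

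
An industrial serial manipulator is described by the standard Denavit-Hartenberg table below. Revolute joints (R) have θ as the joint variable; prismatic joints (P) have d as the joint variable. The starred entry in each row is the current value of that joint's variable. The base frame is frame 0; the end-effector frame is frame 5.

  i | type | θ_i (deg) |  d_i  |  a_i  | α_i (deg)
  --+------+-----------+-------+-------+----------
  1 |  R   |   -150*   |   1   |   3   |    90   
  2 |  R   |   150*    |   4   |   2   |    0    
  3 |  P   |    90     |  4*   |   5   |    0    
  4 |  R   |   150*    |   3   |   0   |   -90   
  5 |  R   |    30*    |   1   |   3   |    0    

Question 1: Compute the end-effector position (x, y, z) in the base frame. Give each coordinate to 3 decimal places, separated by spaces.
after link 1: o_1 = (-2.5981, -1.5000, 1.0000)
after link 2: o_2 = (-3.0981, 2.8301, 2.0000)
after link 3: o_3 = (-2.9330, 7.5442, -2.3301)
after link 4: o_4 = (-4.4330, 10.1423, -2.3301)
after link 5: o_5 = (-5.1986, 7.9683, -0.1651)

-5.199 7.968 -0.165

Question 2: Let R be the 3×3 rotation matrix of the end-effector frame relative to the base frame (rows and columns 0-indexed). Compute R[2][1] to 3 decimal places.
-0.250

End-effector y-axis (col 1 of R) = (0.8080,-0.5335,-0.2500)
R[2][1] = -0.2500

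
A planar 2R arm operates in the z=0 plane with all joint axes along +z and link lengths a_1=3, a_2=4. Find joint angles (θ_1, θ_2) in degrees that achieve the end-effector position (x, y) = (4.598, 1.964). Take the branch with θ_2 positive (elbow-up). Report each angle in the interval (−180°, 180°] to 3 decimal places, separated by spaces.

cos θ_2 = (24.9989−3²−4²)/(2·3·4) = -0.0000; θ_2 = 90.0026° (elbow-up)
β = atan2(1.9640,4.5980) = 23.1294°; ψ = atan2(4.0000,2.9998) = 53.1318°
θ_1 = β − ψ = -30.0024°

-30.002 90.003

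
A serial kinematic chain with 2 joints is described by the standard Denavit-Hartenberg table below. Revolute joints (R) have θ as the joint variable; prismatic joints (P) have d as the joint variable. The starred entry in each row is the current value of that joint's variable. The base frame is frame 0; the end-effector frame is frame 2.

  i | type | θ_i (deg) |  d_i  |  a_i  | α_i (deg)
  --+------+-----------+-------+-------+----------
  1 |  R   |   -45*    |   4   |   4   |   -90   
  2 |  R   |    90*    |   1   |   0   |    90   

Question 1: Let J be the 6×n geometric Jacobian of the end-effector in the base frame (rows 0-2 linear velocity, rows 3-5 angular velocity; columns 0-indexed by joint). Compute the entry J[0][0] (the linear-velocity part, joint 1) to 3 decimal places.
2.121

axis z_0 = ẑ; lever o_n−o_0 = (3.5355,-2.1213,4.0000)
cross product → J_v[:, 0] = (2.1213,3.5355,-0.0000)
J_ω[:, 0] = z_0
entry J[0][0] = 2.1213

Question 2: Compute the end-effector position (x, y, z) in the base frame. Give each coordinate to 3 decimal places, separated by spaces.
after link 1: o_1 = (2.8284, -2.8284, 4.0000)
after link 2: o_2 = (3.5355, -2.1213, 4.0000)

3.536 -2.121 4.000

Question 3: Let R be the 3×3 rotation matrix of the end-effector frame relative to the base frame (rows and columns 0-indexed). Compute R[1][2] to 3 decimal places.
-0.707

End-effector z-axis (col 2 of R) = (0.7071,-0.7071,0.0000)
R[1][2] = -0.7071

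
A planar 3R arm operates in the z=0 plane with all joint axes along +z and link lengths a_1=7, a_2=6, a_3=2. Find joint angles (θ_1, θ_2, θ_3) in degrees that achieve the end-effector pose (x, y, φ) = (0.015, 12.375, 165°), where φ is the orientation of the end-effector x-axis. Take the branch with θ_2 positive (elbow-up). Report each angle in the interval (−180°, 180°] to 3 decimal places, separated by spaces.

wrist centre = target − a_3·(cos φ, sin φ) = (1.9469, 11.8574)
cos θ_2 = (144.3873−7²−6²)/(2·7·6) = 0.7070; θ_2 = 45.0094° (elbow-up)
β = atan2(11.8574,1.9469) = 80.6758°; ψ = atan2(4.2433,11.2419) = 20.6793°
θ_1 = β − ψ = 59.9966°
θ_3 = φ − θ_1 − θ_2 = 59.9941° (wrapped to (-180°,180°])

59.997 45.009 59.994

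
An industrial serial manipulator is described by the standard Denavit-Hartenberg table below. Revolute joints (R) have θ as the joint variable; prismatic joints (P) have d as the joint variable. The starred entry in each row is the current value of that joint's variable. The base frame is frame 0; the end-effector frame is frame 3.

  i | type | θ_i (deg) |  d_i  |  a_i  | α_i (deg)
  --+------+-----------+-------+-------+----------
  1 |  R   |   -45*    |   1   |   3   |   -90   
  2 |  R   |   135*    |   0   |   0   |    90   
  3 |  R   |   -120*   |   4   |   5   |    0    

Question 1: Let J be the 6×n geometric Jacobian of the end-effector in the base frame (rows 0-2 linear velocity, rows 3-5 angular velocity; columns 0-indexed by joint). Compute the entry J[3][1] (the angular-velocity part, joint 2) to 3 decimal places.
axis z_1 = (0.7071,0.7071,0.0000); lever o_n−o_1 = (0.1881,-6.3119,-1.0607)
cross product → J_v[:, 1] = (-0.7500,0.7500,-4.5962)
J_ω[:, 1] = z_1
entry J[3][1] = 0.7071

0.707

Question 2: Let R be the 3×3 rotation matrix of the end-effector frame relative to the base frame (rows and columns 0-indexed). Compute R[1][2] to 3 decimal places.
-0.500

End-effector z-axis (col 2 of R) = (0.5000,-0.5000,-0.7071)
R[1][2] = -0.5000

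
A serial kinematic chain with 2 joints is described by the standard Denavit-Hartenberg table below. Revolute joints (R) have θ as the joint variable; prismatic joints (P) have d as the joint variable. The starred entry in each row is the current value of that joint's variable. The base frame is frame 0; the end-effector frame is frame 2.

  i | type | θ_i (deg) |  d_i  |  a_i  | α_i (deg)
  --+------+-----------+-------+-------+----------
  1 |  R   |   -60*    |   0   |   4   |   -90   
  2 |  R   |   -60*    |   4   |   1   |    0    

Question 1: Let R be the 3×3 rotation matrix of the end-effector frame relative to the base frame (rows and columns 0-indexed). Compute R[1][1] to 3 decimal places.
-0.750

End-effector y-axis (col 1 of R) = (0.4330,-0.7500,-0.5000)
R[1][1] = -0.7500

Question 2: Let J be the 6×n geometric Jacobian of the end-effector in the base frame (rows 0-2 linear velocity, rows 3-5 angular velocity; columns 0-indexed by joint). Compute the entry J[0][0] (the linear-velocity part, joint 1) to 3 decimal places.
1.897

axis z_0 = ẑ; lever o_n−o_0 = (5.7141,-1.8971,0.8660)
cross product → J_v[:, 0] = (1.8971,5.7141,-0.0000)
J_ω[:, 0] = z_0
entry J[0][0] = 1.8971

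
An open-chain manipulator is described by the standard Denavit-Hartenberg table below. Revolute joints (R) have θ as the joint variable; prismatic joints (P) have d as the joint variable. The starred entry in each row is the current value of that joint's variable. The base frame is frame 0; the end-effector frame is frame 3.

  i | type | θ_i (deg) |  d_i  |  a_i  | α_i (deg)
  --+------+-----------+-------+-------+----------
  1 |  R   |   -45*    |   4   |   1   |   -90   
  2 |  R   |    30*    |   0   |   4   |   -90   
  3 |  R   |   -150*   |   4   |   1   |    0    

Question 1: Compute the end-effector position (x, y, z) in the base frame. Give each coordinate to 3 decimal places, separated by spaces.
1.566 -0.858 -1.031

after link 1: o_1 = (0.7071, -0.7071, 4.0000)
after link 2: o_2 = (3.1566, -3.1566, 2.0000)
after link 3: o_3 = (1.5656, -0.8585, -1.0311)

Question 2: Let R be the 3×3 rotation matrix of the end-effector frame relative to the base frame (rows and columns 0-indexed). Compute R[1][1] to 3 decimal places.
0.306

End-effector y-axis (col 1 of R) = (0.9186,0.3062,-0.2500)
R[1][1] = 0.3062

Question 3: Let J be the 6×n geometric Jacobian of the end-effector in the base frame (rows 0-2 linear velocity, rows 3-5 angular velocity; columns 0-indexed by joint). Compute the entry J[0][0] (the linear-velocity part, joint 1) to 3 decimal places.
axis z_0 = ẑ; lever o_n−o_0 = (1.5656,-0.8585,-1.0311)
cross product → J_v[:, 0] = (0.8585,1.5656,-0.0000)
J_ω[:, 0] = z_0
entry J[0][0] = 0.8585

0.858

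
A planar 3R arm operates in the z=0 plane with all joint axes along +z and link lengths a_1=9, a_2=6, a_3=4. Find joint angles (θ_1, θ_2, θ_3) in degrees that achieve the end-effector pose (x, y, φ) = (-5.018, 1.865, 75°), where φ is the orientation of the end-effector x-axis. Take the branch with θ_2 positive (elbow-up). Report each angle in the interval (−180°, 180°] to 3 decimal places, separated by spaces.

156.546 134.997 143.458

wrist centre = target − a_3·(cos φ, sin φ) = (-6.0533, -1.9987)
cos θ_2 = (40.6370−9²−6²)/(2·9·6) = -0.7071; θ_2 = 134.9966° (elbow-up)
β = atan2(-1.9987,-6.0533) = -161.7275°; ψ = atan2(4.2429,4.7576) = 41.7269°
θ_1 = β − ψ = -203.4545°
θ_3 = φ − θ_1 − θ_2 = 143.4579° (wrapped to (-180°,180°])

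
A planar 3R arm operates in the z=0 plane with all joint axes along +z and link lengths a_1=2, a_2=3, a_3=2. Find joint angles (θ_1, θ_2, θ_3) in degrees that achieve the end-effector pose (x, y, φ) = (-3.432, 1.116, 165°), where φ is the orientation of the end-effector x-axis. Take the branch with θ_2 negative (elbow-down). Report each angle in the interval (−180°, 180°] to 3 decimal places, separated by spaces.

wrist centre = target − a_3·(cos φ, sin φ) = (-1.5001, 0.5984)
cos θ_2 = (2.6085−2²−3²)/(2·2·3) = -0.8660; θ_2 = -149.9925° (elbow-down)
β = atan2(0.5984,-1.5001) = 158.2545°; ψ = atan2(-1.5003,-0.5979) = -111.7271°
θ_1 = β − ψ = 269.9816°
θ_3 = φ − θ_1 − θ_2 = 45.0109° (wrapped to (-180°,180°])

-90.018 -149.992 45.011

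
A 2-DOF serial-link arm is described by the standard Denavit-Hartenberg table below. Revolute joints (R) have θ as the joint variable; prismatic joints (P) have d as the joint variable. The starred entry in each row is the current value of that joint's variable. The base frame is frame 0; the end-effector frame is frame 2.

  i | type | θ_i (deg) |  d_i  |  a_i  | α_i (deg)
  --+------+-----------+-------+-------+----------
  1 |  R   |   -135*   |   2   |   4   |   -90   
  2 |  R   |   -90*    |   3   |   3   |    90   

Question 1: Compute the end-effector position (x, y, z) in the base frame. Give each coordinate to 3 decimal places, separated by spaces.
after link 1: o_1 = (-2.8284, -2.8284, 2.0000)
after link 2: o_2 = (-0.7071, -4.9497, 5.0000)

-0.707 -4.950 5.000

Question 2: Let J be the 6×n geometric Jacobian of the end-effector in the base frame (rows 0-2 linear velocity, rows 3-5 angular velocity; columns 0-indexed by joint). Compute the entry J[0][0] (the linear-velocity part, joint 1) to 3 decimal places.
axis z_0 = ẑ; lever o_n−o_0 = (-0.7071,-4.9497,5.0000)
cross product → J_v[:, 0] = (4.9497,-0.7071,0.0000)
J_ω[:, 0] = z_0
entry J[0][0] = 4.9497

4.950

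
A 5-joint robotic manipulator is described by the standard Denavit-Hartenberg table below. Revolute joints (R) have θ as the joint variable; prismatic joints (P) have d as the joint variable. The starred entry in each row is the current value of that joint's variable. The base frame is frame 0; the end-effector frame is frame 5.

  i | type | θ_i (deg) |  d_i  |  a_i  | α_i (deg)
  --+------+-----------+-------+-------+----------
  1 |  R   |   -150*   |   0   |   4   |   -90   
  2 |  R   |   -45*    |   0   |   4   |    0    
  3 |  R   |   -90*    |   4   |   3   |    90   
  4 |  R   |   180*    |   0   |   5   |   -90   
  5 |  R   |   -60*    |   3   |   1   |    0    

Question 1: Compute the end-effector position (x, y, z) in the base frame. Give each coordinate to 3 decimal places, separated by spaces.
-6.414 -4.858 0.448

after link 1: o_1 = (-3.4641, -2.0000, 0.0000)
after link 2: o_2 = (-5.9136, -3.4142, 2.8284)
after link 3: o_3 = (-2.0765, -5.8177, 4.9497)
after link 4: o_4 = (-5.1383, -7.5854, 1.4142)
after link 5: o_5 = (-6.4142, -4.8579, 0.4483)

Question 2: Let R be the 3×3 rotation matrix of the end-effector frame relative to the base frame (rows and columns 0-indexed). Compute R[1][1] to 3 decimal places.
-0.483

End-effector y-axis (col 1 of R) = (-0.8365,-0.4830,-0.2588)
R[1][1] = -0.4830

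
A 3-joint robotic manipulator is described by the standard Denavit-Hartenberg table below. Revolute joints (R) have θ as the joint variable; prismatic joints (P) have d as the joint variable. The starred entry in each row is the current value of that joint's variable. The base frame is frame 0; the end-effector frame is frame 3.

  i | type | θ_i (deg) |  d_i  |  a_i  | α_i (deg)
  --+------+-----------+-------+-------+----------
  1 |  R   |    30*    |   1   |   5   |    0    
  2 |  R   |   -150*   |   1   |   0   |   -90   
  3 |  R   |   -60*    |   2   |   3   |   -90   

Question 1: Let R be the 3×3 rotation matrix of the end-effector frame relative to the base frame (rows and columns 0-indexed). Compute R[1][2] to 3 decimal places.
-0.750

End-effector z-axis (col 2 of R) = (-0.4330,-0.7500,-0.5000)
R[1][2] = -0.7500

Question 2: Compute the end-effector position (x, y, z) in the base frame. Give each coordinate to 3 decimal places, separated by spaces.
5.312 0.201 4.598

after link 1: o_1 = (4.3301, 2.5000, 1.0000)
after link 2: o_2 = (4.3301, 2.5000, 2.0000)
after link 3: o_3 = (5.3122, 0.2010, 4.5981)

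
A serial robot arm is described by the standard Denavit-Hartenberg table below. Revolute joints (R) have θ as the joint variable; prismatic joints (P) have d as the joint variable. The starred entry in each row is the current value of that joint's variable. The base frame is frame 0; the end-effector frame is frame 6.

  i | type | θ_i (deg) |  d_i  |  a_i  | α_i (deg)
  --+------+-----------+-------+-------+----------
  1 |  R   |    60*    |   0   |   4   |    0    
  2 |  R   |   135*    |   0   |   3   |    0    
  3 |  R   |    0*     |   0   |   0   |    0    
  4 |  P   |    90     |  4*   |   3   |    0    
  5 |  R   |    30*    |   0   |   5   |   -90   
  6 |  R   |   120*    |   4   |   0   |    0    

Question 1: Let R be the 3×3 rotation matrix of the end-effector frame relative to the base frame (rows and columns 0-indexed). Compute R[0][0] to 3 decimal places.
End-effector x-axis (col 0 of R) = (-0.3536,0.3536,-0.8660)
R[0][0] = -0.3536

-0.354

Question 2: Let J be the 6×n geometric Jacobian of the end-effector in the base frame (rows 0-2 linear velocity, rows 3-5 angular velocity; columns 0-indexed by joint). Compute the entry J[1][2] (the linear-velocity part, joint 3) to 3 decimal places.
axis z_2 = (0.0000,0.0000,1.0000); lever o_n−o_2 = (7.1404,-3.6049,4.0000)
cross product → J_v[:, 2] = (3.6049,7.1404,-0.0000)
J_ω[:, 2] = z_2
entry J[1][2] = 7.1404

7.140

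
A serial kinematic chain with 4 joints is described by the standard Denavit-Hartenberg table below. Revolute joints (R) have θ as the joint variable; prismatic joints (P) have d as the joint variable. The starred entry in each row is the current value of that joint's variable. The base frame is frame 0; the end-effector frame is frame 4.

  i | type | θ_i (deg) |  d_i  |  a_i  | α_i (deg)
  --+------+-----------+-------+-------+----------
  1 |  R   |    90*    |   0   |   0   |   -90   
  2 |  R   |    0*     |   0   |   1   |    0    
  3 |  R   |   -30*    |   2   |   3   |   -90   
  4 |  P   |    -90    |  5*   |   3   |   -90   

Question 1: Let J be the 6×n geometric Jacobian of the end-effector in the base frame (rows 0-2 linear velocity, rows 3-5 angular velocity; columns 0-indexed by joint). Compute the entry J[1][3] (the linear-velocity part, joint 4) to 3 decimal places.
prismatic axis z_3 = (-0.0000,0.5000,-0.8660)
J_v[:, 3] = z_3; J_ω[:, 3] = (0,0,0)
entry J[1][3] = 0.5000

0.500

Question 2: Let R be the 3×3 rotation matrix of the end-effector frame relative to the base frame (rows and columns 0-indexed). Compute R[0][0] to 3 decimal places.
End-effector x-axis (col 0 of R) = (-1.0000,0.0000,0.0000)
R[0][0] = -1.0000

-1.000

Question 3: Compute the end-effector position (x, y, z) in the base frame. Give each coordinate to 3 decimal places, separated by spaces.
-5.000 6.098 -2.830

after link 1: o_1 = (0.0000, 0.0000, 0.0000)
after link 2: o_2 = (0.0000, 1.0000, 0.0000)
after link 3: o_3 = (-2.0000, 3.5981, 1.5000)
after link 4: o_4 = (-5.0000, 6.0981, -2.8301)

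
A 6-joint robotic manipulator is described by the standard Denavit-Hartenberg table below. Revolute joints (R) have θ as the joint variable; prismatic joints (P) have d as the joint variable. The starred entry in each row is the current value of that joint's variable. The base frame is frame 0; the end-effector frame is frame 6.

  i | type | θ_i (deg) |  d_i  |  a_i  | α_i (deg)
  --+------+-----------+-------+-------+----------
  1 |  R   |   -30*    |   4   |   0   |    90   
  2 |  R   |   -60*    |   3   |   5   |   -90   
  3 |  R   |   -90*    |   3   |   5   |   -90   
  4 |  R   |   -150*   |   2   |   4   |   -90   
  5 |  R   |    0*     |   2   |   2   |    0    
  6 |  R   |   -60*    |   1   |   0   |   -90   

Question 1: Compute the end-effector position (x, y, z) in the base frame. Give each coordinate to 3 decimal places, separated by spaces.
7.328 -9.200 2.237

after link 1: o_1 = (0.0000, 0.0000, 4.0000)
after link 2: o_2 = (0.6651, -3.8481, -0.3301)
after link 3: o_3 = (0.4151, -9.4772, 1.1699)
after link 4: o_4 = (4.5131, -7.8433, 0.4378)
after link 5: o_5 = (6.9282, -8.3923, 1.8038)
after link 6: o_6 = (7.3277, -9.2003, 2.2369)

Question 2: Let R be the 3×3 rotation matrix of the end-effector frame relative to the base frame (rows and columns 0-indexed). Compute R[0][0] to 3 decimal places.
0.779

End-effector x-axis (col 0 of R) = (0.7790,0.0502,-0.6250)
R[0][0] = 0.7790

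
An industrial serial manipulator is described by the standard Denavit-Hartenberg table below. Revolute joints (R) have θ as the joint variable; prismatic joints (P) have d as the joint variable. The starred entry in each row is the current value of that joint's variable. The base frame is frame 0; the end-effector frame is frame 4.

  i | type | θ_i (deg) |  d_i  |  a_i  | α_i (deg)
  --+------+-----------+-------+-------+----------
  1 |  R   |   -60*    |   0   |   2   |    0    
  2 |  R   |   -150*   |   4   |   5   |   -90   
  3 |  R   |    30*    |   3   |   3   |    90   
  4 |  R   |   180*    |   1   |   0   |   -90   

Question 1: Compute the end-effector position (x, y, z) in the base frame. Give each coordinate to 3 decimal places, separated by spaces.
after link 1: o_1 = (1.0000, -1.7321, 0.0000)
after link 2: o_2 = (-3.3301, 0.7679, 4.0000)
after link 3: o_3 = (-7.0801, -0.5311, 2.5000)
after link 4: o_4 = (-7.5131, -0.2811, 3.3660)

-7.513 -0.281 3.366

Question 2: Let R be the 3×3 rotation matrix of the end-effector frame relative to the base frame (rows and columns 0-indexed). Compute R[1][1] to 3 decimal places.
End-effector y-axis (col 1 of R) = (0.4330,-0.2500,-0.8660)
R[1][1] = -0.2500

-0.250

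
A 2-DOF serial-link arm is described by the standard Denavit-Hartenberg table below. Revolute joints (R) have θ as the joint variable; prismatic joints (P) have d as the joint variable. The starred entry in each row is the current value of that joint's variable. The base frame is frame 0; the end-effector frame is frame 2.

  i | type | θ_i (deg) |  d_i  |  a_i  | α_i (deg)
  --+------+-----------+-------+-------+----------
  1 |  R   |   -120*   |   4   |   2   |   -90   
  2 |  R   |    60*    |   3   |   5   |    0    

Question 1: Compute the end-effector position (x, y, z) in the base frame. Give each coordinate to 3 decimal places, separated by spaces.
after link 1: o_1 = (-1.0000, -1.7321, 4.0000)
after link 2: o_2 = (0.3481, -5.3971, -0.3301)

0.348 -5.397 -0.330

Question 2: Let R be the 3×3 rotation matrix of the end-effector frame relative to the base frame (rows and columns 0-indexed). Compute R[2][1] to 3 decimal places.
-0.500

End-effector y-axis (col 1 of R) = (0.4330,0.7500,-0.5000)
R[2][1] = -0.5000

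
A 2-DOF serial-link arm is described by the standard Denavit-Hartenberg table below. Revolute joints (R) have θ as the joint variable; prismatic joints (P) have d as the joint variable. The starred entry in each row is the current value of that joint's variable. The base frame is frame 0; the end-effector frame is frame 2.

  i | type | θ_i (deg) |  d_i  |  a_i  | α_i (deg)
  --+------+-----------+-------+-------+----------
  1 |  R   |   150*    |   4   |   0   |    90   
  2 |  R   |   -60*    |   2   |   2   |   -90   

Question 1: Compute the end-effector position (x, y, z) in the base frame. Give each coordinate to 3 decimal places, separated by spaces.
0.134 2.232 2.268

after link 1: o_1 = (0.0000, 0.0000, 4.0000)
after link 2: o_2 = (0.1340, 2.2321, 2.2679)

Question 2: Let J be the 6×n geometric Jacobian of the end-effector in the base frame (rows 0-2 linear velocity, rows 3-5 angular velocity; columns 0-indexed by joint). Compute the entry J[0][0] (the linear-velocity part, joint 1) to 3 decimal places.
-2.232

axis z_0 = ẑ; lever o_n−o_0 = (0.1340,2.2321,2.2679)
cross product → J_v[:, 0] = (-2.2321,0.1340,0.0000)
J_ω[:, 0] = z_0
entry J[0][0] = -2.2321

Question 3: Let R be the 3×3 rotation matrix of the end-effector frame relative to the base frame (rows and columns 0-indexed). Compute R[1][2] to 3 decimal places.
End-effector z-axis (col 2 of R) = (-0.7500,0.4330,0.5000)
R[1][2] = 0.4330

0.433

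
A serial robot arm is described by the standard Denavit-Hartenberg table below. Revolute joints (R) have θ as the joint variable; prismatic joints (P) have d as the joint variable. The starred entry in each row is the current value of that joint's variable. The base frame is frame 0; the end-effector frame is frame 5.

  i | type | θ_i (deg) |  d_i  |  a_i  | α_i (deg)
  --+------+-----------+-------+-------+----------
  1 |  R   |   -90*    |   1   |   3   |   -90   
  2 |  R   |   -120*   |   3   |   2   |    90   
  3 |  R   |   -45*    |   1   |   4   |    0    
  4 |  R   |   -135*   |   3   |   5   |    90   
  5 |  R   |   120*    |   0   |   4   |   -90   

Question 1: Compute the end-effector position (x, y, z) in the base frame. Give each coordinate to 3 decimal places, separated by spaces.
after link 1: o_1 = (0.0000, -3.0000, 1.0000)
after link 2: o_2 = (3.0000, -2.0000, 2.7321)
after link 3: o_3 = (0.1716, 0.2802, 4.6815)
after link 4: o_4 = (0.1716, 0.3783, -1.1486)
after link 5: o_5 = (0.1716, 4.3783, -1.1486)

0.172 4.378 -1.149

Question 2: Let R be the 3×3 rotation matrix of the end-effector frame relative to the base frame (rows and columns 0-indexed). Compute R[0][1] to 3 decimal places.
-1.000

End-effector y-axis (col 1 of R) = (-1.0000,0.0000,0.0000)
R[0][1] = -1.0000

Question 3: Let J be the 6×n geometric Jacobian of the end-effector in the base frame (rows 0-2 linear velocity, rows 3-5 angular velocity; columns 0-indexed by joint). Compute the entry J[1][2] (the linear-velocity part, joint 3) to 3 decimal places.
1.414

axis z_2 = (0.0000,0.8660,-0.5000); lever o_n−o_2 = (-2.8284,6.3783,-3.8806)
cross product → J_v[:, 2] = (-0.1716,1.4142,2.4495)
J_ω[:, 2] = z_2
entry J[1][2] = 1.4142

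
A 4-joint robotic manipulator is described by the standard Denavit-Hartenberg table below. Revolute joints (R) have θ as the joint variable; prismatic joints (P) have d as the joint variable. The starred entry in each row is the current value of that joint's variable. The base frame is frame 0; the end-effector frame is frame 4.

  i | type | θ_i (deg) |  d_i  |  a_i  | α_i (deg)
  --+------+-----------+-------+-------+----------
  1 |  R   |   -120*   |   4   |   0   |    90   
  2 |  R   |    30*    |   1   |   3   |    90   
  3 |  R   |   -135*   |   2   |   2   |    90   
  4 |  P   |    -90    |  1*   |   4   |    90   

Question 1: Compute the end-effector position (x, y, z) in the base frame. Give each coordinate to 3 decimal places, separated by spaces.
-0.134 0.353 6.171

after link 1: o_1 = (0.0000, 0.0000, 4.0000)
after link 2: o_2 = (-2.1651, -1.7500, 5.5000)
after link 3: o_3 = (-0.8279, -2.2625, 3.0608)
after link 4: o_4 = (-0.1341, 0.3535, 6.1714)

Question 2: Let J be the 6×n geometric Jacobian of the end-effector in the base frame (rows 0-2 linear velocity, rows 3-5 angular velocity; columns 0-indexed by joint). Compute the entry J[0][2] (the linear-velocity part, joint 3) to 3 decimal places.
axis z_2 = (-0.2500,-0.4330,-0.8660); lever o_n−o_2 = (2.0309,2.1035,0.6714)
cross product → J_v[:, 2] = (1.5309,-1.5910,0.3536)
J_ω[:, 2] = z_2
entry J[0][2] = 1.5309

1.531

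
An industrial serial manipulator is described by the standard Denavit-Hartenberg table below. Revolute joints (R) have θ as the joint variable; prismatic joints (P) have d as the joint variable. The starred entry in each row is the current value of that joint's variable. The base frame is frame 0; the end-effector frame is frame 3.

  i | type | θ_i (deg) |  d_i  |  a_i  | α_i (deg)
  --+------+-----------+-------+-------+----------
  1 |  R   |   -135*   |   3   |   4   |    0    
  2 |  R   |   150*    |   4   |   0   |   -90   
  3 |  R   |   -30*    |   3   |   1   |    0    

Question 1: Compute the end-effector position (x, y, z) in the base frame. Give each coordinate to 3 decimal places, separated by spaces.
-2.768 0.293 7.500

after link 1: o_1 = (-2.8284, -2.8284, 3.0000)
after link 2: o_2 = (-2.8284, -2.8284, 7.0000)
after link 3: o_3 = (-2.7684, 0.2935, 7.5000)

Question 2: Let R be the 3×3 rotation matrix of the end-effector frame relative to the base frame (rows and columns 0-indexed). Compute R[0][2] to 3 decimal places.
End-effector z-axis (col 2 of R) = (-0.2588,0.9659,0.0000)
R[0][2] = -0.2588

-0.259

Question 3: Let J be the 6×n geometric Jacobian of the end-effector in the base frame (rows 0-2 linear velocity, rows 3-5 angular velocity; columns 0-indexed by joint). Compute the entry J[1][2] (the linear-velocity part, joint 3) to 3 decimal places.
axis z_2 = (-0.2588,0.9659,0.0000); lever o_n−o_2 = (0.0601,3.1219,0.5000)
cross product → J_v[:, 2] = (0.4830,0.1294,-0.8660)
J_ω[:, 2] = z_2
entry J[1][2] = 0.1294

0.129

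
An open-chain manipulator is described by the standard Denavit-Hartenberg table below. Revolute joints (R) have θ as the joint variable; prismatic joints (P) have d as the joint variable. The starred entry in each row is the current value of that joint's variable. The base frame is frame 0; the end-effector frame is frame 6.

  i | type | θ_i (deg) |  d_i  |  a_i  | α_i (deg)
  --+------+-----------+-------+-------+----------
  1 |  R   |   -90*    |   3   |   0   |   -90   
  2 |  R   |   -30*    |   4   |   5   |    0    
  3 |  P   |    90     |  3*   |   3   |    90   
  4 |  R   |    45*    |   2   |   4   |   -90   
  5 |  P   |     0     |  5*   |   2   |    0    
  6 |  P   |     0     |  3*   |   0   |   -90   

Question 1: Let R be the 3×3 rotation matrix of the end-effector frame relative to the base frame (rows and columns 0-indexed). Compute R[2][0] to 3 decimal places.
-0.612

End-effector x-axis (col 0 of R) = (0.7071,-0.3536,-0.6124)
R[2][0] = -0.6124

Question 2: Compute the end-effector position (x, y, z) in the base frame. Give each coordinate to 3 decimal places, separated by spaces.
after link 1: o_1 = (0.0000, 0.0000, 3.0000)
after link 2: o_2 = (4.0000, -4.3301, 5.5000)
after link 3: o_3 = (7.0000, -5.8301, 2.9019)
after link 4: o_4 = (9.8284, -8.9764, 1.4524)
after link 5: o_5 = (14.7782, -7.9157, 3.2896)
after link 6: o_6 = (16.8995, -6.8551, 5.1267)

16.899 -6.855 5.127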